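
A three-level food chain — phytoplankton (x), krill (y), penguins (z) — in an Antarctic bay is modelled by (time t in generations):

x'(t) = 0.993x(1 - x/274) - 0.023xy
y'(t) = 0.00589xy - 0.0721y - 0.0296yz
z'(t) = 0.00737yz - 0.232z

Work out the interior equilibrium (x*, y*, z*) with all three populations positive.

x* ≈ 74.2, y* ≈ 31.5, z* ≈ 12.3

From dz/dt = 0: 0.00737y* = 0.232, so y* = 31.5.
From dx/dt = 0: 0.993(1 - x*/274) = 0.023·31.5, giving x* = 274·(1 - 0.729) = 74.2.
From dy/dt = 0: 0.00589·74.2 - 0.0721 = 0.0296z*, so z* = 0.365/0.0296 = 12.3.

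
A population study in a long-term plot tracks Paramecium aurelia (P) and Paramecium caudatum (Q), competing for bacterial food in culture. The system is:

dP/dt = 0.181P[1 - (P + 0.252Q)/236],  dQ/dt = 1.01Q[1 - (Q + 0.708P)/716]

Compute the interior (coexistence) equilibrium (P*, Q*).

Setting both brackets to zero gives the nullclines P + 0.252Q = 236 and 0.708P + Q = 716.
Substituting Q = 716 - 0.708P into the first: P(1 - 0.252·0.708) = 236 - 0.252·716.
So P* = 55.6/0.822 = 67.6, and then Q* = 716 - 0.708·67.6 = 668.

P* ≈ 67.6, Q* ≈ 668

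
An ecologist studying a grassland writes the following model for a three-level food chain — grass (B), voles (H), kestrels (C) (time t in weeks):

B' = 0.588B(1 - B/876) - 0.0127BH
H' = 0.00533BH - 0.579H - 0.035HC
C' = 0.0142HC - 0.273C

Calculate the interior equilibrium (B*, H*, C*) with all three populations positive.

B* ≈ 512, H* ≈ 19.2, C* ≈ 61.5

From dC/dt = 0: 0.0142H* = 0.273, so H* = 19.2.
From dB/dt = 0: 0.588(1 - B*/876) = 0.0127·19.2, giving B* = 876·(1 - 0.415) = 512.
From dH/dt = 0: 0.00533·512 - 0.579 = 0.035C*, so C* = 2.15/0.035 = 61.5.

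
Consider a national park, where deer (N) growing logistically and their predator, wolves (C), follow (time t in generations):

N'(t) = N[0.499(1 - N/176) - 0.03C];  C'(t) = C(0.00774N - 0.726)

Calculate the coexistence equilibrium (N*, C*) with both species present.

N* ≈ 93.8, C* ≈ 7.77

From dC/dt = 0 with C > 0: 0.00774N* = 0.726, so N* = 93.8.
Substitute into dN/dt = 0: 0.499(1 - 93.8/176) = 0.03C*.
The bracket is 0.467, giving C* = 0.233/0.03 = 7.77.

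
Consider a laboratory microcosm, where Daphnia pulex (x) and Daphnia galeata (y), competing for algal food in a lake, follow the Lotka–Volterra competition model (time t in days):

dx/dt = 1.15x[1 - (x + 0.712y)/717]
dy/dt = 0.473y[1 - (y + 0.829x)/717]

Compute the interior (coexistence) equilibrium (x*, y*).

x* ≈ 504, y* ≈ 299

Setting both brackets to zero gives the nullclines x + 0.712y = 717 and 0.829x + y = 717.
Substituting y = 717 - 0.829x into the first: x(1 - 0.712·0.829) = 717 - 0.712·717.
So x* = 206/0.41 = 504, and then y* = 717 - 0.829·504 = 299.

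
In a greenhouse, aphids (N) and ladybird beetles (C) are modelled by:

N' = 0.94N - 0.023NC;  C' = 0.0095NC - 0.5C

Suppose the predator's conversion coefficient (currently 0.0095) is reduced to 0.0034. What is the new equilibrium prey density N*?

At the interior fixed point, setting dC/dt = 0 with C > 0 fixes N* = (predator death rate)/(NC coefficient) — independent of the other coefficients.
With the change, N* = 0.5/0.0034 = 147; it rises from 52.6.

N* ≈ 147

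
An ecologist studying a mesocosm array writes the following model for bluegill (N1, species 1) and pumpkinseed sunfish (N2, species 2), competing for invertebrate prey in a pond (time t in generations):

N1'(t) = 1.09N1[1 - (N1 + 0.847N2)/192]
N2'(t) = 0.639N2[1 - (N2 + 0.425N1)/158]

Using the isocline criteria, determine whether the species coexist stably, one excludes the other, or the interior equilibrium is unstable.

Compare the nullcline intercepts: K1/α12 = 192/0.847 = 227 > K2 = 158; K2/α21 = 158/0.425 = 372 > K1 = 192.
Since both inequalities hold, each species can invade when rare, so the interior equilibrium is stable.

stable coexistence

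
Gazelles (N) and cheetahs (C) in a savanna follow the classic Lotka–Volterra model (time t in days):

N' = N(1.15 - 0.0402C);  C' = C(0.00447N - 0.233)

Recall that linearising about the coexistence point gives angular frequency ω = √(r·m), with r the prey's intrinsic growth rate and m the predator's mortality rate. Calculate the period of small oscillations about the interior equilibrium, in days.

Here r = 1.15 and m = 0.233, so r·m = 0.268.
ω = √0.268 = 0.518 per day, hence T = 2π/ω ≈ 12.1 days.

T ≈ 12.1 days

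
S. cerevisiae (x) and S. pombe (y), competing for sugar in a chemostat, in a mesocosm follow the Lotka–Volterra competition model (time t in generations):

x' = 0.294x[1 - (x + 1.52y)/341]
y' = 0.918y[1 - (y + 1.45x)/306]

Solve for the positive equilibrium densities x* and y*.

x* ≈ 103, y* ≈ 157

Setting both brackets to zero gives the nullclines x + 1.52y = 341 and 1.45x + y = 306.
Substituting y = 306 - 1.45x into the first: x(1 - 1.52·1.45) = 341 - 1.52·306.
So x* = -124/-1.2 = 103, and then y* = 306 - 1.45·103 = 157.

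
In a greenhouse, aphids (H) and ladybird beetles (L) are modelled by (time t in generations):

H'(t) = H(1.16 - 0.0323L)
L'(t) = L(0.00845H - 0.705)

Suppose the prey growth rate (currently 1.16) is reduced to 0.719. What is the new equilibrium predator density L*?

L* ≈ 22.3

At the interior fixed point, setting dH/dt = 0 with H > 0 fixes L* = (prey growth rate)/(HL coefficient) — independent of the other coefficients.
With the change, L* = 0.719/0.0323 = 22.3; it falls from 35.9.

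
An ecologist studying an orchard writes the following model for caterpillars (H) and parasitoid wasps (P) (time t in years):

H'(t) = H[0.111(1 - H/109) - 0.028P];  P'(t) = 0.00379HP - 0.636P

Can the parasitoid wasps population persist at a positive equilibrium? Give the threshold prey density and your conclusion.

Threshold H = 168; K < 168, so no, the predator goes extinct.

The predator equation gives dP/dt > 0 only when H > 0.636/0.00379 = 168.
Without the predator, H → K = 109. Since 109 < 168, the predator cannot invade.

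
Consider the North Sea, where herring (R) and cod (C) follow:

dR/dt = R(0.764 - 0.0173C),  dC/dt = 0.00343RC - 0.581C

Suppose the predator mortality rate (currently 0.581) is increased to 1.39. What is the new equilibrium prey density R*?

At the interior fixed point, setting dC/dt = 0 with C > 0 fixes R* = (predator death rate)/(RC coefficient) — independent of the other coefficients.
With the change, R* = 1.39/0.00343 = 405; it rises from 169.

R* ≈ 405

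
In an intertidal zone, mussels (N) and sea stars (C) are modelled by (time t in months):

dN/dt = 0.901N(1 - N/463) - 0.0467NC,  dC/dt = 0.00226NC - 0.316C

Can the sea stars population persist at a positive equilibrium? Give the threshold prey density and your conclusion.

The predator equation gives dC/dt > 0 only when N > 0.316/0.00226 = 140.
Without the predator, N → K = 463. Since 463 > 140, the predator can invade and persist.

Threshold N = 140; K > 140, so yes, the predator persists.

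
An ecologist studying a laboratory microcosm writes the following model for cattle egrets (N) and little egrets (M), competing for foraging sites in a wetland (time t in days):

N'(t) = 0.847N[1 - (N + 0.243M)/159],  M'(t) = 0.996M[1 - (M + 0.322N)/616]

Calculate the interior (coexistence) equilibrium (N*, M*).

N* ≈ 10.1, M* ≈ 613

Setting both brackets to zero gives the nullclines N + 0.243M = 159 and 0.322N + M = 616.
Substituting M = 616 - 0.322N into the first: N(1 - 0.243·0.322) = 159 - 0.243·616.
So N* = 9.31/0.922 = 10.1, and then M* = 616 - 0.322·10.1 = 613.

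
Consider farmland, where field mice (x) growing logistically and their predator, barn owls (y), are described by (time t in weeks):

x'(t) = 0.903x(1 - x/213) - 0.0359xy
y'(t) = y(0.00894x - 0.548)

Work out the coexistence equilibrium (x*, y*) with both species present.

From dy/dt = 0 with y > 0: 0.00894x* = 0.548, so x* = 61.3.
Substitute into dx/dt = 0: 0.903(1 - 61.3/213) = 0.0359y*.
The bracket is 0.712, giving y* = 0.643/0.0359 = 17.9.

x* ≈ 61.3, y* ≈ 17.9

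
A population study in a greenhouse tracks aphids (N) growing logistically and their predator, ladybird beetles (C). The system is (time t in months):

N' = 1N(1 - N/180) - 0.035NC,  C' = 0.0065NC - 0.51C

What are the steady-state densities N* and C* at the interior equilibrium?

From dC/dt = 0 with C > 0: 0.0065N* = 0.51, so N* = 78.5.
Substitute into dN/dt = 0: 1(1 - 78.5/180) = 0.035C*.
The bracket is 0.564, giving C* = 0.564/0.035 = 16.1.

N* ≈ 78.5, C* ≈ 16.1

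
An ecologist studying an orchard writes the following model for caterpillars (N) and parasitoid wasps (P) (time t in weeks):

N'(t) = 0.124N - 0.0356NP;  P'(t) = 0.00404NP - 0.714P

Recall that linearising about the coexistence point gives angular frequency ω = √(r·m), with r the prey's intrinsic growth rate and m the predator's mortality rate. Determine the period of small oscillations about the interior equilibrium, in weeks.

T ≈ 21.1 weeks

Here r = 0.124 and m = 0.714, so r·m = 0.0885.
ω = √0.0885 = 0.298 per week, hence T = 2π/ω ≈ 21.1 weeks.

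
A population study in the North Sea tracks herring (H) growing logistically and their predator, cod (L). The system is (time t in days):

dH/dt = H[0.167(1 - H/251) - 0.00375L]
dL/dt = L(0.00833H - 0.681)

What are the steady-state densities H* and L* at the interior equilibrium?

H* ≈ 81.8, L* ≈ 30

From dL/dt = 0 with L > 0: 0.00833H* = 0.681, so H* = 81.8.
Substitute into dH/dt = 0: 0.167(1 - 81.8/251) = 0.00375L*.
The bracket is 0.674, giving L* = 0.113/0.00375 = 30.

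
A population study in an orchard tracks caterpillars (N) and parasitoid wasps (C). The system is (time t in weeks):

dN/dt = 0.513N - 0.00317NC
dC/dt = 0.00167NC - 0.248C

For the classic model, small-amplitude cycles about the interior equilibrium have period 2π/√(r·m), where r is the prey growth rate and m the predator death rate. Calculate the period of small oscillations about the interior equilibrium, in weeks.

T ≈ 17.6 weeks

Here r = 0.513 and m = 0.248, so r·m = 0.127.
ω = √0.127 = 0.357 per week, hence T = 2π/ω ≈ 17.6 weeks.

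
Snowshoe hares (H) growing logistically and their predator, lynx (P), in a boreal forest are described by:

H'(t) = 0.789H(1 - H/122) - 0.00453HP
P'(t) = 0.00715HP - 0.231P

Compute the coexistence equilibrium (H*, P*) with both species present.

From dP/dt = 0 with P > 0: 0.00715H* = 0.231, so H* = 32.3.
Substitute into dH/dt = 0: 0.789(1 - 32.3/122) = 0.00453P*.
The bracket is 0.735, giving P* = 0.58/0.00453 = 128.

H* ≈ 32.3, P* ≈ 128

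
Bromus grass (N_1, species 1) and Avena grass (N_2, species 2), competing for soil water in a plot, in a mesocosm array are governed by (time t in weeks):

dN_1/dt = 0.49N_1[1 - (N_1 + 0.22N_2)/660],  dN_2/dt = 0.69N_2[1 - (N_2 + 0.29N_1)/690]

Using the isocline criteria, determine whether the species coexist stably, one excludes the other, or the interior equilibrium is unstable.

Compare the nullcline intercepts: K1/α12 = 660/0.22 = 3000 > K2 = 690; K2/α21 = 690/0.29 = 2380 > K1 = 660.
Since both inequalities hold, each species can invade when rare, so the interior equilibrium is stable.

stable coexistence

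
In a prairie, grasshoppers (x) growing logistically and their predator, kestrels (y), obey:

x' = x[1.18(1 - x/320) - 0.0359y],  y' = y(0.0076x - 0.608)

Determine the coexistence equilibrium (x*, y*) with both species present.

From dy/dt = 0 with y > 0: 0.0076x* = 0.608, so x* = 80.
Substitute into dx/dt = 0: 1.18(1 - 80/320) = 0.0359y*.
The bracket is 0.75, giving y* = 0.885/0.0359 = 24.7.

x* ≈ 80, y* ≈ 24.7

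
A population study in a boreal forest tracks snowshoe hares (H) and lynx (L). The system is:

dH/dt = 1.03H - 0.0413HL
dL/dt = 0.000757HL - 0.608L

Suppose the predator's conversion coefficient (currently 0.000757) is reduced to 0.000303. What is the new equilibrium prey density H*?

H* ≈ 2010

At the interior fixed point, setting dL/dt = 0 with L > 0 fixes H* = (predator death rate)/(HL coefficient) — independent of the other coefficients.
With the change, H* = 0.608/0.000303 = 2010; it rises from 803.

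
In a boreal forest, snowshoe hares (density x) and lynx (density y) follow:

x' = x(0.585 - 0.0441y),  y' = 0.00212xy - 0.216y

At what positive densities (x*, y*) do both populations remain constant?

x* ≈ 102, y* ≈ 13.3

Set dy/dt = 0 with y > 0: 0.00212x - 0.216 = 0, so x* = 0.216/0.00212 = 102.
Set dx/dt = 0 with x > 0: 0.585 - 0.0441y = 0, so y* = 0.585/0.0441 = 13.3.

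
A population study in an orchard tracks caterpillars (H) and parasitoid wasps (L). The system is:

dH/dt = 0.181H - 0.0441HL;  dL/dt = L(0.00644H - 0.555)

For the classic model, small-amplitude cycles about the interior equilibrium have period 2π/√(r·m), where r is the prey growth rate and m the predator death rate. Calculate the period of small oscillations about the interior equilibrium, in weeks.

T ≈ 19.8 weeks

Here r = 0.181 and m = 0.555, so r·m = 0.1.
ω = √0.1 = 0.317 per week, hence T = 2π/ω ≈ 19.8 weeks.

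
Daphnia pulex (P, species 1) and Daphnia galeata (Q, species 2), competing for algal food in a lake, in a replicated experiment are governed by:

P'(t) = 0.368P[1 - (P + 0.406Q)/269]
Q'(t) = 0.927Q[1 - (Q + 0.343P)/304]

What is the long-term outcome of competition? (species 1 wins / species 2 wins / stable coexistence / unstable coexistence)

stable coexistence

Compare the nullcline intercepts: K1/α12 = 269/0.406 = 663 > K2 = 304; K2/α21 = 304/0.343 = 886 > K1 = 269.
Since both inequalities hold, each species can invade when rare, so the interior equilibrium is stable.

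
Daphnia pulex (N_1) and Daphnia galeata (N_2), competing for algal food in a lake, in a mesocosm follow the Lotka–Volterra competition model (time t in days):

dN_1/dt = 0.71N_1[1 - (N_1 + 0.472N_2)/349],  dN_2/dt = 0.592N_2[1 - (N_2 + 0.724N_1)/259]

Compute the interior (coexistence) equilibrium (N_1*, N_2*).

N_1* ≈ 344, N_2* ≈ 9.61

Setting both brackets to zero gives the nullclines N_1 + 0.472N_2 = 349 and 0.724N_1 + N_2 = 259.
Substituting N_2 = 259 - 0.724N_1 into the first: N_1(1 - 0.472·0.724) = 349 - 0.472·259.
So N_1* = 227/0.658 = 344, and then N_2* = 259 - 0.724·344 = 9.61.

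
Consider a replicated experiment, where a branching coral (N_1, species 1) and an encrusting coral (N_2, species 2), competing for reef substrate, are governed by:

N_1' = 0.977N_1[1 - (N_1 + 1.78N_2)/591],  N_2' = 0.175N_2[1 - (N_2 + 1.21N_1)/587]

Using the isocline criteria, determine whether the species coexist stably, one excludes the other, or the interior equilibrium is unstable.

unstable coexistence (outcome depends on initial conditions)

Compare the nullcline intercepts: K1/α12 = 591/1.78 = 332 < K2 = 587; K2/α21 = 587/1.21 = 485 < K1 = 591.
Since both are reversed, neither can invade when rare; the interior point is a saddle.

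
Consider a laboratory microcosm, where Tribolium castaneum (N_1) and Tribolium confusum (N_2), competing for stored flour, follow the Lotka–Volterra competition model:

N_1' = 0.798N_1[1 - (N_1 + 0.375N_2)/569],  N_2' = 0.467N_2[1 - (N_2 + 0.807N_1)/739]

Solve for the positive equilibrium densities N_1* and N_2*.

N_1* ≈ 419, N_2* ≈ 401

Setting both brackets to zero gives the nullclines N_1 + 0.375N_2 = 569 and 0.807N_1 + N_2 = 739.
Substituting N_2 = 739 - 0.807N_1 into the first: N_1(1 - 0.375·0.807) = 569 - 0.375·739.
So N_1* = 292/0.697 = 419, and then N_2* = 739 - 0.807·419 = 401.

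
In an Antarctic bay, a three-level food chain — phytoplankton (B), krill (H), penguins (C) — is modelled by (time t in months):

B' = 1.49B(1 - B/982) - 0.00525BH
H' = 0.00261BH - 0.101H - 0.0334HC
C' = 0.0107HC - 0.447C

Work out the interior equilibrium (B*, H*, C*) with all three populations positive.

B* ≈ 837, H* ≈ 41.8, C* ≈ 62.4

From dC/dt = 0: 0.0107H* = 0.447, so H* = 41.8.
From dB/dt = 0: 1.49(1 - B*/982) = 0.00525·41.8, giving B* = 982·(1 - 0.147) = 837.
From dH/dt = 0: 0.00261·837 - 0.101 = 0.0334C*, so C* = 2.08/0.0334 = 62.4.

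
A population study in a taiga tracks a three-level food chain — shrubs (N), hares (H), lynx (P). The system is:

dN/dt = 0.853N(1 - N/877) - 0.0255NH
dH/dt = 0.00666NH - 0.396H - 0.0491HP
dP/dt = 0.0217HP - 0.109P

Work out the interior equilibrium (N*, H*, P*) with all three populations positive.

From dP/dt = 0: 0.0217H* = 0.109, so H* = 5.02.
From dN/dt = 0: 0.853(1 - N*/877) = 0.0255·5.02, giving N* = 877·(1 - 0.15) = 745.
From dH/dt = 0: 0.00666·745 - 0.396 = 0.0491P*, so P* = 4.57/0.0491 = 93.

N* ≈ 745, H* ≈ 5.02, P* ≈ 93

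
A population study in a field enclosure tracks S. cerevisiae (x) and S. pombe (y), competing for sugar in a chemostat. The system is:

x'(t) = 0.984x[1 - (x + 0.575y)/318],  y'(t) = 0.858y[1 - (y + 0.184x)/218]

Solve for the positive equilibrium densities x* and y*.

x* ≈ 215, y* ≈ 178

Setting both brackets to zero gives the nullclines x + 0.575y = 318 and 0.184x + y = 218.
Substituting y = 218 - 0.184x into the first: x(1 - 0.575·0.184) = 318 - 0.575·218.
So x* = 193/0.894 = 215, and then y* = 218 - 0.184·215 = 178.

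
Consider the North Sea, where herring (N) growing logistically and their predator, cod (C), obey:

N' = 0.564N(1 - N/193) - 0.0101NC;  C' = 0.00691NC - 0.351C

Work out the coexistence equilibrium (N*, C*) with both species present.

From dC/dt = 0 with C > 0: 0.00691N* = 0.351, so N* = 50.8.
Substitute into dN/dt = 0: 0.564(1 - 50.8/193) = 0.0101C*.
The bracket is 0.737, giving C* = 0.416/0.0101 = 41.1.

N* ≈ 50.8, C* ≈ 41.1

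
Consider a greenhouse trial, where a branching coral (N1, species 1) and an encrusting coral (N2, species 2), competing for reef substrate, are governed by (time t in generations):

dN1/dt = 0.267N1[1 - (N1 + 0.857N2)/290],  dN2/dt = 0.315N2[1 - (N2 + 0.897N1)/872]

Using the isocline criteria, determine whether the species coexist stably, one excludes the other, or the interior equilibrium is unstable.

species 2 excludes species 1

Compare the nullcline intercepts: K1/α12 = 290/0.857 = 338 < K2 = 872; K2/α21 = 872/0.897 = 972 > K1 = 290.
Since the inequalities point opposite ways, species 2 can invade but species 1 cannot.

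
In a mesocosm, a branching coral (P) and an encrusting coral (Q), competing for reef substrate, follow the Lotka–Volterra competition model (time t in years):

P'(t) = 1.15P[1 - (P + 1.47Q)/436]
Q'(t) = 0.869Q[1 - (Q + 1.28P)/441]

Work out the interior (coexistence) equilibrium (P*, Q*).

Setting both brackets to zero gives the nullclines P + 1.47Q = 436 and 1.28P + Q = 441.
Substituting Q = 441 - 1.28P into the first: P(1 - 1.47·1.28) = 436 - 1.47·441.
So P* = -212/-0.882 = 241, and then Q* = 441 - 1.28·241 = 133.

P* ≈ 241, Q* ≈ 133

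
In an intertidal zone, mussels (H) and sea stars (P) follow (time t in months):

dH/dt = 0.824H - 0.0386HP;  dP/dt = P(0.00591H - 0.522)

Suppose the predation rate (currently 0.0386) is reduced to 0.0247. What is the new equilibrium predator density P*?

At the interior fixed point, setting dH/dt = 0 with H > 0 fixes P* = (prey growth rate)/(HP coefficient) — independent of the other coefficients.
With the change, P* = 0.824/0.0247 = 33.4; it rises from 21.3.

P* ≈ 33.4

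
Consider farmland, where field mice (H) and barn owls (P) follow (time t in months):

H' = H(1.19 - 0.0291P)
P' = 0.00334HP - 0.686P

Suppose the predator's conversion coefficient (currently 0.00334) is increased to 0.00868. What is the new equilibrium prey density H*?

At the interior fixed point, setting dP/dt = 0 with P > 0 fixes H* = (predator death rate)/(HP coefficient) — independent of the other coefficients.
With the change, H* = 0.686/0.00868 = 79; it falls from 205.

H* ≈ 79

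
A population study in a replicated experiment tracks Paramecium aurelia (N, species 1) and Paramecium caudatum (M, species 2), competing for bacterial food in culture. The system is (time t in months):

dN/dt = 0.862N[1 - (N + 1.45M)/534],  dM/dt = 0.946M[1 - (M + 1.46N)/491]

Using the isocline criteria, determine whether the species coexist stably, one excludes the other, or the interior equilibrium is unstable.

unstable coexistence (outcome depends on initial conditions)

Compare the nullcline intercepts: K1/α12 = 534/1.45 = 368 < K2 = 491; K2/α21 = 491/1.46 = 336 < K1 = 534.
Since both are reversed, neither can invade when rare; the interior point is a saddle.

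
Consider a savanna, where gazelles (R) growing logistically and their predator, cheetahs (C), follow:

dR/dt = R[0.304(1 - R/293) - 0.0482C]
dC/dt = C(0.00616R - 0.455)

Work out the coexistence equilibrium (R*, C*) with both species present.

From dC/dt = 0 with C > 0: 0.00616R* = 0.455, so R* = 73.9.
Substitute into dR/dt = 0: 0.304(1 - 73.9/293) = 0.0482C*.
The bracket is 0.748, giving C* = 0.227/0.0482 = 4.72.

R* ≈ 73.9, C* ≈ 4.72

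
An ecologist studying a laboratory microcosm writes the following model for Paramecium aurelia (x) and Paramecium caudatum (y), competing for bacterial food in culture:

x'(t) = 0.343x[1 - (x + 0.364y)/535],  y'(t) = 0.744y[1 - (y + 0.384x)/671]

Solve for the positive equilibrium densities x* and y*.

Setting both brackets to zero gives the nullclines x + 0.364y = 535 and 0.384x + y = 671.
Substituting y = 671 - 0.384x into the first: x(1 - 0.364·0.384) = 535 - 0.364·671.
So x* = 291/0.86 = 338, and then y* = 671 - 0.384·338 = 541.

x* ≈ 338, y* ≈ 541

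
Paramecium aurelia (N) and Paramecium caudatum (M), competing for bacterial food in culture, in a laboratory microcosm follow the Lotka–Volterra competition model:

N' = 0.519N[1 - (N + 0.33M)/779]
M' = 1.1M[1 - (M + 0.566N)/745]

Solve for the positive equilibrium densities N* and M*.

Setting both brackets to zero gives the nullclines N + 0.33M = 779 and 0.566N + M = 745.
Substituting M = 745 - 0.566N into the first: N(1 - 0.33·0.566) = 779 - 0.33·745.
So N* = 533/0.813 = 656, and then M* = 745 - 0.566·656 = 374.

N* ≈ 656, M* ≈ 374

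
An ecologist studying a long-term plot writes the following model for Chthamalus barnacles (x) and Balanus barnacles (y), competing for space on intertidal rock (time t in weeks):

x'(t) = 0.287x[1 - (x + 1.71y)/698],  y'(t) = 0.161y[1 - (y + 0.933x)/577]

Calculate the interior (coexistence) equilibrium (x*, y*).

x* ≈ 485, y* ≈ 125

Setting both brackets to zero gives the nullclines x + 1.71y = 698 and 0.933x + y = 577.
Substituting y = 577 - 0.933x into the first: x(1 - 1.71·0.933) = 698 - 1.71·577.
So x* = -289/-0.595 = 485, and then y* = 577 - 0.933·485 = 125.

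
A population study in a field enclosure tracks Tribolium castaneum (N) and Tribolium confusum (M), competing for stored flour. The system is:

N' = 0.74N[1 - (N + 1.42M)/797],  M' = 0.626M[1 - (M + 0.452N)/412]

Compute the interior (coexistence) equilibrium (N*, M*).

Setting both brackets to zero gives the nullclines N + 1.42M = 797 and 0.452N + M = 412.
Substituting M = 412 - 0.452N into the first: N(1 - 1.42·0.452) = 797 - 1.42·412.
So N* = 212/0.358 = 592, and then M* = 412 - 0.452·592 = 145.

N* ≈ 592, M* ≈ 145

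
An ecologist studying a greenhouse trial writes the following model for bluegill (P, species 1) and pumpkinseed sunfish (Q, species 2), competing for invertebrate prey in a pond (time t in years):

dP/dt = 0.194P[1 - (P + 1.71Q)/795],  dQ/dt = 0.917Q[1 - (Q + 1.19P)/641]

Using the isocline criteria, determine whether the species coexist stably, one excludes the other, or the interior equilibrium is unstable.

Compare the nullcline intercepts: K1/α12 = 795/1.71 = 465 < K2 = 641; K2/α21 = 641/1.19 = 539 < K1 = 795.
Since both are reversed, neither can invade when rare; the interior point is a saddle.

unstable coexistence (outcome depends on initial conditions)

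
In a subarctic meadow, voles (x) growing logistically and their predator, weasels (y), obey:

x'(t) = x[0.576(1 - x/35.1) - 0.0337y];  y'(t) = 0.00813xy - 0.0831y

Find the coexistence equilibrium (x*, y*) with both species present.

x* ≈ 10.2, y* ≈ 12.1

From dy/dt = 0 with y > 0: 0.00813x* = 0.0831, so x* = 10.2.
Substitute into dx/dt = 0: 0.576(1 - 10.2/35.1) = 0.0337y*.
The bracket is 0.709, giving y* = 0.408/0.0337 = 12.1.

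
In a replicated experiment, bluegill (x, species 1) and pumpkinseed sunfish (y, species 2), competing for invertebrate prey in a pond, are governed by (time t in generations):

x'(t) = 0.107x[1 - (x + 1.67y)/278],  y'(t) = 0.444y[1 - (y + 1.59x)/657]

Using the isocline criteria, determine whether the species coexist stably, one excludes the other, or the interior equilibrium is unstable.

Compare the nullcline intercepts: K1/α12 = 278/1.67 = 166 < K2 = 657; K2/α21 = 657/1.59 = 413 > K1 = 278.
Since the inequalities point opposite ways, species 2 can invade but species 1 cannot.

species 2 excludes species 1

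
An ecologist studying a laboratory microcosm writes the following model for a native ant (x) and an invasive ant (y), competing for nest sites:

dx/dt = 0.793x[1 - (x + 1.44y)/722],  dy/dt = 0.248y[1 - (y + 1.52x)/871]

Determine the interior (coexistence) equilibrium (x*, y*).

Setting both brackets to zero gives the nullclines x + 1.44y = 722 and 1.52x + y = 871.
Substituting y = 871 - 1.52x into the first: x(1 - 1.44·1.52) = 722 - 1.44·871.
So x* = -532/-1.19 = 448, and then y* = 871 - 1.52·448 = 190.

x* ≈ 448, y* ≈ 190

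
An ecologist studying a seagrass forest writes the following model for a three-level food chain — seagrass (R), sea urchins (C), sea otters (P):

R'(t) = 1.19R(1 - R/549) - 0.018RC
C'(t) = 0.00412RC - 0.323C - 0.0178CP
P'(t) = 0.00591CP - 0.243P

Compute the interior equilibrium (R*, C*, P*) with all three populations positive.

R* ≈ 208, C* ≈ 41.1, P* ≈ 29.9

From dP/dt = 0: 0.00591C* = 0.243, so C* = 41.1.
From dR/dt = 0: 1.19(1 - R*/549) = 0.018·41.1, giving R* = 549·(1 - 0.622) = 208.
From dC/dt = 0: 0.00412·208 - 0.323 = 0.0178P*, so P* = 0.532/0.0178 = 29.9.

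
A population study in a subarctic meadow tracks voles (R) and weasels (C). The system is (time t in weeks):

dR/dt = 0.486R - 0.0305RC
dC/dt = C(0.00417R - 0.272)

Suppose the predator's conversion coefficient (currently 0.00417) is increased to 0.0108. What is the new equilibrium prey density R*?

R* ≈ 25.2

At the interior fixed point, setting dC/dt = 0 with C > 0 fixes R* = (predator death rate)/(RC coefficient) — independent of the other coefficients.
With the change, R* = 0.272/0.0108 = 25.2; it falls from 65.2.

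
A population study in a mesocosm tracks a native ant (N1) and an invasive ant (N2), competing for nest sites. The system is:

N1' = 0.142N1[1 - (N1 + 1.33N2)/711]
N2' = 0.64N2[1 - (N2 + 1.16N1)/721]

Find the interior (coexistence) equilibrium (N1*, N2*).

Setting both brackets to zero gives the nullclines N1 + 1.33N2 = 711 and 1.16N1 + N2 = 721.
Substituting N2 = 721 - 1.16N1 into the first: N1(1 - 1.33·1.16) = 711 - 1.33·721.
So N1* = -248/-0.543 = 457, and then N2* = 721 - 1.16·457 = 191.

N1* ≈ 457, N2* ≈ 191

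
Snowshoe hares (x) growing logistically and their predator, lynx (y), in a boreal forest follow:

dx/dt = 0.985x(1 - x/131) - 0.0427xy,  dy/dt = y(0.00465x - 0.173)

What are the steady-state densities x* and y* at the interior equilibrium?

From dy/dt = 0 with y > 0: 0.00465x* = 0.173, so x* = 37.2.
Substitute into dx/dt = 0: 0.985(1 - 37.2/131) = 0.0427y*.
The bracket is 0.716, giving y* = 0.705/0.0427 = 16.5.

x* ≈ 37.2, y* ≈ 16.5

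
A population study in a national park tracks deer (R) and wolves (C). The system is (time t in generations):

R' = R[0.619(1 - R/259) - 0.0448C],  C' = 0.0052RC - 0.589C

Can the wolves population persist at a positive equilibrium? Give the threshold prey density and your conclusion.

The predator equation gives dC/dt > 0 only when R > 0.589/0.0052 = 113.
Without the predator, R → K = 259. Since 259 > 113, the predator can invade and persist.

Threshold R = 113; K > 113, so yes, the predator persists.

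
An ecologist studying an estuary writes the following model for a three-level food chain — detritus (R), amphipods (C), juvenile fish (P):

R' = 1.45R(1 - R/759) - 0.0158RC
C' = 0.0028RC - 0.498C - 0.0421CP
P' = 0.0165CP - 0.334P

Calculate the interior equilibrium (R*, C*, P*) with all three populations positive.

From dP/dt = 0: 0.0165C* = 0.334, so C* = 20.2.
From dR/dt = 0: 1.45(1 - R*/759) = 0.0158·20.2, giving R* = 759·(1 - 0.221) = 592.
From dC/dt = 0: 0.0028·592 - 0.498 = 0.0421P*, so P* = 1.16/0.0421 = 27.5.

R* ≈ 592, C* ≈ 20.2, P* ≈ 27.5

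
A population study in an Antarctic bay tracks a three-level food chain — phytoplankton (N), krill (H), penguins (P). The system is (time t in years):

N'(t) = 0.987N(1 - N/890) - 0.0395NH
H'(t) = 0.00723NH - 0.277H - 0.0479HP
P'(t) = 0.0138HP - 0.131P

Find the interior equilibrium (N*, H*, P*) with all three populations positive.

From dP/dt = 0: 0.0138H* = 0.131, so H* = 9.49.
From dN/dt = 0: 0.987(1 - N*/890) = 0.0395·9.49, giving N* = 890·(1 - 0.38) = 552.
From dH/dt = 0: 0.00723·552 - 0.277 = 0.0479P*, so P* = 3.71/0.0479 = 77.5.

N* ≈ 552, H* ≈ 9.49, P* ≈ 77.5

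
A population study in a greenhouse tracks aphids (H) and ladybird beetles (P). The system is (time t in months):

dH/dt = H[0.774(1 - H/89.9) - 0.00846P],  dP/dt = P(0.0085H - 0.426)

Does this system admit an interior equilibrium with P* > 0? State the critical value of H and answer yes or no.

The predator equation gives dP/dt > 0 only when H > 0.426/0.0085 = 50.1.
Without the predator, H → K = 89.9. Since 89.9 > 50.1, the predator can invade and persist.

Threshold H = 50.1; K > 50.1, so yes, the predator persists.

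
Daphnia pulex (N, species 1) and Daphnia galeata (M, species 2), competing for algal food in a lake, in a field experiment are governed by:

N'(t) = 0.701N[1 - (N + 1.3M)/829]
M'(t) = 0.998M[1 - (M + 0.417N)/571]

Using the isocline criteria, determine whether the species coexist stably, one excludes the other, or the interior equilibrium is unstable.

Compare the nullcline intercepts: K1/α12 = 829/1.3 = 638 > K2 = 571; K2/α21 = 571/0.417 = 1370 > K1 = 829.
Since both inequalities hold, each species can invade when rare, so the interior equilibrium is stable.

stable coexistence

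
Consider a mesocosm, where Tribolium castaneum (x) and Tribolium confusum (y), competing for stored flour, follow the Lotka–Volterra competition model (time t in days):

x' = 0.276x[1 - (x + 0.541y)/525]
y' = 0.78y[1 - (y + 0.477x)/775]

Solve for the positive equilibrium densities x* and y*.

x* ≈ 142, y* ≈ 707

Setting both brackets to zero gives the nullclines x + 0.541y = 525 and 0.477x + y = 775.
Substituting y = 775 - 0.477x into the first: x(1 - 0.541·0.477) = 525 - 0.541·775.
So x* = 106/0.742 = 142, and then y* = 775 - 0.477·142 = 707.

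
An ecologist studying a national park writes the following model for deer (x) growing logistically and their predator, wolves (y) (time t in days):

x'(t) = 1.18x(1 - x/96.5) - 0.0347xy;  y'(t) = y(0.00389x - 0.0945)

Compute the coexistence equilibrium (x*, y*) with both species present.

From dy/dt = 0 with y > 0: 0.00389x* = 0.0945, so x* = 24.3.
Substitute into dx/dt = 0: 1.18(1 - 24.3/96.5) = 0.0347y*.
The bracket is 0.748, giving y* = 0.883/0.0347 = 25.4.

x* ≈ 24.3, y* ≈ 25.4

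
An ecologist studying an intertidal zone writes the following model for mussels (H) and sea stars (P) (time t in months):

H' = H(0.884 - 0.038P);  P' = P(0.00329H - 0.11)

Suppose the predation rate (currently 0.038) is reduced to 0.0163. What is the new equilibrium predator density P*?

P* ≈ 54.2

At the interior fixed point, setting dH/dt = 0 with H > 0 fixes P* = (prey growth rate)/(HP coefficient) — independent of the other coefficients.
With the change, P* = 0.884/0.0163 = 54.2; it rises from 23.3.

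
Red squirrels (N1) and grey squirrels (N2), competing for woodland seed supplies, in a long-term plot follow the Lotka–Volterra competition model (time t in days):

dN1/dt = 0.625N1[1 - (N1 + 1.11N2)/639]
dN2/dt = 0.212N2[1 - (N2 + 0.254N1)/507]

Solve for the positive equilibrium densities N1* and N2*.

N1* ≈ 106, N2* ≈ 480

Setting both brackets to zero gives the nullclines N1 + 1.11N2 = 639 and 0.254N1 + N2 = 507.
Substituting N2 = 507 - 0.254N1 into the first: N1(1 - 1.11·0.254) = 639 - 1.11·507.
So N1* = 76.2/0.718 = 106, and then N2* = 507 - 0.254·106 = 480.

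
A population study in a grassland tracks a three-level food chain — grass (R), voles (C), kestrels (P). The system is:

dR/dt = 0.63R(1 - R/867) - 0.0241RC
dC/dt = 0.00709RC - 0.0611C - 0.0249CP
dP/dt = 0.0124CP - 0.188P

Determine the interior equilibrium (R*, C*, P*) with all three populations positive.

From dP/dt = 0: 0.0124C* = 0.188, so C* = 15.2.
From dR/dt = 0: 0.63(1 - R*/867) = 0.0241·15.2, giving R* = 867·(1 - 0.58) = 364.
From dC/dt = 0: 0.00709·364 - 0.0611 = 0.0249P*, so P* = 2.52/0.0249 = 101.

R* ≈ 364, C* ≈ 15.2, P* ≈ 101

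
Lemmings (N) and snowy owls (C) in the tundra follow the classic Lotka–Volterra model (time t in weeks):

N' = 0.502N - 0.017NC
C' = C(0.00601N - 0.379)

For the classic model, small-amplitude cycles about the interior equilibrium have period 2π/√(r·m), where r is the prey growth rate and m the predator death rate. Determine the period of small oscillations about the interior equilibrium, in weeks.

T ≈ 14.4 weeks

Here r = 0.502 and m = 0.379, so r·m = 0.19.
ω = √0.19 = 0.436 per week, hence T = 2π/ω ≈ 14.4 weeks.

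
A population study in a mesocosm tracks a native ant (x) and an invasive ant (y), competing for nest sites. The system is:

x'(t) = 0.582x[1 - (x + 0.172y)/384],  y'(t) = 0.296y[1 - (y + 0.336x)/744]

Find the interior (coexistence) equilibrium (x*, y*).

x* ≈ 272, y* ≈ 653

Setting both brackets to zero gives the nullclines x + 0.172y = 384 and 0.336x + y = 744.
Substituting y = 744 - 0.336x into the first: x(1 - 0.172·0.336) = 384 - 0.172·744.
So x* = 256/0.942 = 272, and then y* = 744 - 0.336·272 = 653.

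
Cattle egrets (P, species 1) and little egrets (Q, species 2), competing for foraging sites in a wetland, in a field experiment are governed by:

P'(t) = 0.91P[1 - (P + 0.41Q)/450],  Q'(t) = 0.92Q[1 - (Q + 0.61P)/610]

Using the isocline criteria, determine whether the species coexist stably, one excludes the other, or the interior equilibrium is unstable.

stable coexistence

Compare the nullcline intercepts: K1/α12 = 450/0.41 = 1100 > K2 = 610; K2/α21 = 610/0.61 = 1000 > K1 = 450.
Since both inequalities hold, each species can invade when rare, so the interior equilibrium is stable.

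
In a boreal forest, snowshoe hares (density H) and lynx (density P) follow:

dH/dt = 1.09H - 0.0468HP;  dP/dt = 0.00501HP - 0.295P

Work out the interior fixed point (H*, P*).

H* ≈ 58.9, P* ≈ 23.3

Set dP/dt = 0 with P > 0: 0.00501H - 0.295 = 0, so H* = 0.295/0.00501 = 58.9.
Set dH/dt = 0 with H > 0: 1.09 - 0.0468P = 0, so P* = 1.09/0.0468 = 23.3.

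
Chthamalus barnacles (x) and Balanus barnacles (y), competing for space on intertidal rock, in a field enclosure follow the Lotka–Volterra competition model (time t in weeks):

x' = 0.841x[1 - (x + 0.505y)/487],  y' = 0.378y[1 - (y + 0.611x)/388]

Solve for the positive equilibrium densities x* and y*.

x* ≈ 421, y* ≈ 131

Setting both brackets to zero gives the nullclines x + 0.505y = 487 and 0.611x + y = 388.
Substituting y = 388 - 0.611x into the first: x(1 - 0.505·0.611) = 487 - 0.505·388.
So x* = 291/0.691 = 421, and then y* = 388 - 0.611·421 = 131.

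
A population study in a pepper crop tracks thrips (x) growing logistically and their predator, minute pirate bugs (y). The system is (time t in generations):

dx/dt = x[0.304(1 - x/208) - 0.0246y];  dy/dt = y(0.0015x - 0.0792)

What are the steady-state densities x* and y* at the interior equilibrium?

x* ≈ 52.8, y* ≈ 9.22

From dy/dt = 0 with y > 0: 0.0015x* = 0.0792, so x* = 52.8.
Substitute into dx/dt = 0: 0.304(1 - 52.8/208) = 0.0246y*.
The bracket is 0.746, giving y* = 0.227/0.0246 = 9.22.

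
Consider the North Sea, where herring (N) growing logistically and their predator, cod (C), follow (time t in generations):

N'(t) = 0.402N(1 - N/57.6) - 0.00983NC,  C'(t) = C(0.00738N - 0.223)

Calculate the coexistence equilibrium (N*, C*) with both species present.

N* ≈ 30.2, C* ≈ 19.4

From dC/dt = 0 with C > 0: 0.00738N* = 0.223, so N* = 30.2.
Substitute into dN/dt = 0: 0.402(1 - 30.2/57.6) = 0.00983C*.
The bracket is 0.475, giving C* = 0.191/0.00983 = 19.4.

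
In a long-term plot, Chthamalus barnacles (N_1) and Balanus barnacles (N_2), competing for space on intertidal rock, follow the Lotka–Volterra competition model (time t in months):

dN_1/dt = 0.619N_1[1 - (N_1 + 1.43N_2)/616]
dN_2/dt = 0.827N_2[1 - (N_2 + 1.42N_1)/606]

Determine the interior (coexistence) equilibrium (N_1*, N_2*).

Setting both brackets to zero gives the nullclines N_1 + 1.43N_2 = 616 and 1.42N_1 + N_2 = 606.
Substituting N_2 = 606 - 1.42N_1 into the first: N_1(1 - 1.43·1.42) = 616 - 1.43·606.
So N_1* = -251/-1.03 = 243, and then N_2* = 606 - 1.42·243 = 261.

N_1* ≈ 243, N_2* ≈ 261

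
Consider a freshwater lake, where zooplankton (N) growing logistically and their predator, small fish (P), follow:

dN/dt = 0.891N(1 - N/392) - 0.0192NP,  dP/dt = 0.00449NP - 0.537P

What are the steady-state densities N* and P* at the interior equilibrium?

N* ≈ 120, P* ≈ 32.2

From dP/dt = 0 with P > 0: 0.00449N* = 0.537, so N* = 120.
Substitute into dN/dt = 0: 0.891(1 - 120/392) = 0.0192P*.
The bracket is 0.695, giving P* = 0.619/0.0192 = 32.2.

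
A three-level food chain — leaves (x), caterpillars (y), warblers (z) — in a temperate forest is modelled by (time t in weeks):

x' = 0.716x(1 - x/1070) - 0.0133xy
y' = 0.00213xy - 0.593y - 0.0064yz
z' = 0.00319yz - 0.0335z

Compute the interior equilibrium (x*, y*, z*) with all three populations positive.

From dz/dt = 0: 0.00319y* = 0.0335, so y* = 10.5.
From dx/dt = 0: 0.716(1 - x*/1070) = 0.0133·10.5, giving x* = 1070·(1 - 0.195) = 861.
From dy/dt = 0: 0.00213·861 - 0.593 = 0.0064z*, so z* = 1.24/0.0064 = 194.

x* ≈ 861, y* ≈ 10.5, z* ≈ 194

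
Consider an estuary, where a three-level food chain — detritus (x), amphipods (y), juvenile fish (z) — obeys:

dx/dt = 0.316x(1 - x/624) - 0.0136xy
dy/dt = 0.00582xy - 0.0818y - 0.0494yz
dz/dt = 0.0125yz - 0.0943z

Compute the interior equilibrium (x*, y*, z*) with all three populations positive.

From dz/dt = 0: 0.0125y* = 0.0943, so y* = 7.54.
From dx/dt = 0: 0.316(1 - x*/624) = 0.0136·7.54, giving x* = 624·(1 - 0.325) = 421.
From dy/dt = 0: 0.00582·421 - 0.0818 = 0.0494z*, so z* = 2.37/0.0494 = 48.

x* ≈ 421, y* ≈ 7.54, z* ≈ 48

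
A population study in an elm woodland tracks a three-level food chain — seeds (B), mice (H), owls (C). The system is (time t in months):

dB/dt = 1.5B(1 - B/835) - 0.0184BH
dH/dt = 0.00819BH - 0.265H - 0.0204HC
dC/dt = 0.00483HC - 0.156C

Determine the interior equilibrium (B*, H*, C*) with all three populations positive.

From dC/dt = 0: 0.00483H* = 0.156, so H* = 32.3.
From dB/dt = 0: 1.5(1 - B*/835) = 0.0184·32.3, giving B* = 835·(1 - 0.396) = 504.
From dH/dt = 0: 0.00819·504 - 0.265 = 0.0204C*, so C* = 3.86/0.0204 = 189.

B* ≈ 504, H* ≈ 32.3, C* ≈ 189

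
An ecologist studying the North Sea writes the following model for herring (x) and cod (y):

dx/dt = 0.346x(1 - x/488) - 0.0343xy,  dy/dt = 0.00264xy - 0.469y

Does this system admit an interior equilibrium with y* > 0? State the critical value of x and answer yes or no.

Threshold x = 178; K > 178, so yes, the predator persists.

The predator equation gives dy/dt > 0 only when x > 0.469/0.00264 = 178.
Without the predator, x → K = 488. Since 488 > 178, the predator can invade and persist.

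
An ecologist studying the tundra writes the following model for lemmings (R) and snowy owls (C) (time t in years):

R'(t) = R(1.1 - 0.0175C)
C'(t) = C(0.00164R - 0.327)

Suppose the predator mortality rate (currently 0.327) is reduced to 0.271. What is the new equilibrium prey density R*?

R* ≈ 165

At the interior fixed point, setting dC/dt = 0 with C > 0 fixes R* = (predator death rate)/(RC coefficient) — independent of the other coefficients.
With the change, R* = 0.271/0.00164 = 165; it falls from 199.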